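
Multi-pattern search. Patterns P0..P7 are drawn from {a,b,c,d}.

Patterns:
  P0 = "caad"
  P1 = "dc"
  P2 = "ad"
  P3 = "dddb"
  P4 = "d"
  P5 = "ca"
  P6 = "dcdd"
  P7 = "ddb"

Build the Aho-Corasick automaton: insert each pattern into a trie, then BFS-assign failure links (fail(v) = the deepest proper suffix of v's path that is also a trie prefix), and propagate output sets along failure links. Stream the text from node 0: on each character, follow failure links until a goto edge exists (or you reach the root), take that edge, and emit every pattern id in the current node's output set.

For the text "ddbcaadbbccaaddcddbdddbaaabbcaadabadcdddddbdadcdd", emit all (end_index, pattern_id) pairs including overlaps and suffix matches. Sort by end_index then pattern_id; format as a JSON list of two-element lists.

Build:
Trie (insert patterns):
  n0 'ε': a→7 c→1 d→5
  n1 'c': a→2
  n2 'ca': a→3  ←P5
  n3 'caa': d→4
  n4 'caad': ·  ←P0
  n5 'd': c→6 d→9  ←P4
  n6 'dc': d→12  ←P1
  n7 'a': d→8
  n8 'ad': ·  ←P2
  n9 'dd': b→14 d→10
  n10 'ddd': b→11
  n11 'dddb': ·  ←P3
  n12 'dcd': d→13
  n13 'dcdd': ·  ←P6
  n14 'ddb': ·  ←P7

Failure links (BFS by depth):
  n1('c'): parent n0 fail=0; on 'c' 0 → fail=0;  out ∅∪∅=∅
  n5('d'): parent n0 fail=0; on 'd' 0 → fail=0;  out {4}∪∅={4}
  n7('a'): parent n0 fail=0; on 'a' 0 → fail=0;  out ∅∪∅=∅
  n2('ca'): parent n1 fail=0; on 'a' 0 → fail=7;  out {5}∪∅={5}
  n6('dc'): parent n5 fail=0; on 'c' 0 → fail=1;  out {1}∪∅={1}
  n8('ad'): parent n7 fail=0; on 'd' 0 → fail=5;  out {2}∪{4}={2,4}
  n9('dd'): parent n5 fail=0; on 'd' 0 → fail=5;  out ∅∪{4}={4}
  n3('caa'): parent n2 fail=7; on 'a' 7→0 → fail=7;  out ∅∪∅=∅
  n10('ddd'): parent n9 fail=5; on 'd' 5 → fail=9;  out ∅∪{4}={4}
  n12('dcd'): parent n6 fail=1; on 'd' 1→0 → fail=5;  out ∅∪{4}={4}
  n14('ddb'): parent n9 fail=5; on 'b' 5→0 → fail=0;  out {7}∪∅={7}
  n4('caad'): parent n3 fail=7; on 'd' 7 → fail=8;  out {0}∪{2,4}={0,2,4}
  n11('dddb'): parent n10 fail=9; on 'b' 9 → fail=14;  out {3}∪{7}={3,7}
  n13('dcdd'): parent n12 fail=5; on 'd' 5 → fail=9;  out {6}∪{4}={4,6}

Scan:
pos 0 'd': at 5  emit P4@[0:0]
pos 1 'd': at 9  emit P4@[1:1]
pos 2 'b': at 14  emit P7@[0:2]
pos 3 'c': at 1 ·f
pos 4 'a': at 2  emit P5@[3:4]
pos 5 'a': at 3
pos 6 'd': at 4  emit P0@[3:6],P2@[5:6],P4@[6:6]
pos 7 'b': at 0 ·f
pos 8 'b': at 0
pos 9 'c': at 1
pos 10 'c': at 1 ·f
pos 11 'a': at 2  emit P5@[10:11]
pos 12 'a': at 3
pos 13 'd': at 4  emit P0@[10:13],P2@[12:13],P4@[13:13]
pos 14 'd': at 9 ·f  emit P4@[14:14]
pos 15 'c': at 6 ·f  emit P1@[14:15]
pos 16 'd': at 12  emit P4@[16:16]
pos 17 'd': at 13  emit P4@[17:17],P6@[14:17]
pos 18 'b': at 14 ·f  emit P7@[16:18]
pos 19 'd': at 5 ·f  emit P4@[19:19]
pos 20 'd': at 9  emit P4@[20:20]
pos 21 'd': at 10  emit P4@[21:21]
pos 22 'b': at 11  emit P3@[19:22],P7@[20:22]
pos 23 'a': at 7 ·f
pos 24 'a': at 7 ·f
pos 25 'a': at 7 ·f
pos 26 'b': at 0 ·f
pos 27 'b': at 0
pos 28 'c': at 1
pos 29 'a': at 2  emit P5@[28:29]
pos 30 'a': at 3
pos 31 'd': at 4  emit P0@[28:31],P2@[30:31],P4@[31:31]
pos 32 'a': at 7 ·f
pos 33 'b': at 0 ·f
pos 34 'a': at 7
pos 35 'd': at 8  emit P2@[34:35],P4@[35:35]
pos 36 'c': at 6 ·f  emit P1@[35:36]
pos 37 'd': at 12  emit P4@[37:37]
pos 38 'd': at 13  emit P4@[38:38],P6@[35:38]
pos 39 'd': at 10 ·f  emit P4@[39:39]
pos 40 'd': at 10 ·f  emit P4@[40:40]
pos 41 'd': at 10 ·f  emit P4@[41:41]
pos 42 'b': at 11  emit P3@[39:42],P7@[40:42]
pos 43 'd': at 5 ·f  emit P4@[43:43]
pos 44 'a': at 7 ·f
pos 45 'd': at 8  emit P2@[44:45],P4@[45:45]
pos 46 'c': at 6 ·f  emit P1@[45:46]
pos 47 'd': at 12  emit P4@[47:47]
pos 48 'd': at 13  emit P4@[48:48],P6@[45:48]

All matches (sorted): [[0,4],[1,4],[2,7],[4,5],[6,0],[6,2],[6,4],[11,5],[13,0],[13,2],[13,4],[14,4],[15,1],[16,4],[17,4],[17,6],[18,7],[19,4],[20,4],[21,4],[22,3],[22,7],[29,5],[31,0],[31,2],[31,4],[35,2],[35,4],[36,1],[37,4],[38,4],[38,6],[39,4],[40,4],[41,4],[42,3],[42,7],[43,4],[45,2],[45,4],[46,1],[47,4],[48,4],[48,6]]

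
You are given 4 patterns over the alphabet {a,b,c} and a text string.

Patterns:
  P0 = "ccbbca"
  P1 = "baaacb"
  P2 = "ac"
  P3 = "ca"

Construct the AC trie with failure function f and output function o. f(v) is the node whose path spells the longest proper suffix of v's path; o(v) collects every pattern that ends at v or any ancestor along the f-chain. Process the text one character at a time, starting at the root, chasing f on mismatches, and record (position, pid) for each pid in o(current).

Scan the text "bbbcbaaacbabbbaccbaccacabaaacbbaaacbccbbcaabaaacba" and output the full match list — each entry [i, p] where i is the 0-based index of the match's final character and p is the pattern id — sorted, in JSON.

Build:
Trie (insert patterns):
  n0 'ε': a→13 b→7 c→1
  n1 'c': a→15 c→2
  n2 'cc': b→3
  n3 'ccb': b→4
  n4 'ccbb': c→5
  n5 'ccbbc': a→6
  n6 'ccbbca': ·  [P0 ends]
  n7 'b': a→8
  n8 'ba': a→9
  n9 'baa': a→10
  n10 'baaa': c→11
  n11 'baaac': b→12
  n12 'baaacb': ·  [P1 ends]
  n13 'a': c→14
  n14 'ac': ·  [P2 ends]
  n15 'ca': ·  [P3 ends]

Failure links (BFS by depth):
  n1('c'): parent n0 fail=0; on 'c' 0 → fail=0;  out ∅∪∅=∅
  n7('b'): parent n0 fail=0; on 'b' 0 → fail=0;  out ∅∪∅=∅
  n13('a'): parent n0 fail=0; on 'a' 0 → fail=0;  out ∅∪∅=∅
  n2('cc'): parent n1 fail=0; on 'c' 0 → fail=1;  out ∅∪∅=∅
  n8('ba'): parent n7 fail=0; on 'a' 0 → fail=13;  out ∅∪∅=∅
  n14('ac'): parent n13 fail=0; on 'c' 0 → fail=1;  out {2}∪∅={2}
  n15('ca'): parent n1 fail=0; on 'a' 0 → fail=13;  out {3}∪∅={3}
  n3('ccb'): parent n2 fail=1; on 'b' 1→0 → fail=7;  out ∅∪∅=∅
  n9('baa'): parent n8 fail=13; on 'a' 13→0 → fail=13;  out ∅∪∅=∅
  n4('ccbb'): parent n3 fail=7; on 'b' 7→0 → fail=7;  out ∅∪∅=∅
  n10('baaa'): parent n9 fail=13; on 'a' 13→0 → fail=13;  out ∅∪∅=∅
  n5('ccbbc'): parent n4 fail=7; on 'c' 7→0 → fail=1;  out ∅∪∅=∅
  n11('baaac'): parent n10 fail=13; on 'c' 13 → fail=14;  out ∅∪{2}={2}
  n6('ccbbca'): parent n5 fail=1; on 'a' 1 → fail=15;  out {0}∪{3}={0,3}
  n12('baaacb'): parent n11 fail=14; on 'b' 14→1→0 → fail=7;  out {1}∪∅={1}

Scan:
[0] read 'b'  n0⇒n7
[1] read 'b'  n7⇒n7 ·f
[2] read 'b'  n7⇒n7 ·f
[3] read 'c'  n7⇒n1 ·f
[4] read 'b'  n1⇒n7 ·f
[5] read 'a'  n7⇒n8
[6] read 'a'  n8⇒n9
[7] read 'a'  n9⇒n10
[8] read 'c'  n10⇒n11  emit P2@[7:8]
[9] read 'b'  n11⇒n12  emit P1@[4:9]
[10] read 'a'  n12⇒n8 ·f
[11] read 'b'  n8⇒n7 ·f
[12] read 'b'  n7⇒n7 ·f
[13] read 'b'  n7⇒n7 ·f
[14] read 'a'  n7⇒n8
[15] read 'c'  n8⇒n14 ·f  emit P2@[14:15]
[16] read 'c'  n14⇒n2 ·f
[17] read 'b'  n2⇒n3
[18] read 'a'  n3⇒n8 ·f
[19] read 'c'  n8⇒n14 ·f  emit P2@[18:19]
[20] read 'c'  n14⇒n2 ·f
[21] read 'a'  n2⇒n15 ·f  emit P3@[20:21]
[22] read 'c'  n15⇒n14 ·f  emit P2@[21:22]
[23] read 'a'  n14⇒n15 ·f  emit P3@[22:23]
[24] read 'b'  n15⇒n7 ·f
[25] read 'a'  n7⇒n8
[26] read 'a'  n8⇒n9
[27] read 'a'  n9⇒n10
[28] read 'c'  n10⇒n11  emit P2@[27:28]
[29] read 'b'  n11⇒n12  emit P1@[24:29]
[30] read 'b'  n12⇒n7 ·f
[31] read 'a'  n7⇒n8
[32] read 'a'  n8⇒n9
[33] read 'a'  n9⇒n10
[34] read 'c'  n10⇒n11  emit P2@[33:34]
[35] read 'b'  n11⇒n12  emit P1@[30:35]
[36] read 'c'  n12⇒n1 ·f
[37] read 'c'  n1⇒n2
[38] read 'b'  n2⇒n3
[39] read 'b'  n3⇒n4
[40] read 'c'  n4⇒n5
[41] read 'a'  n5⇒n6  emit P0@[36:41],P3@[40:41]
[42] read 'a'  n6⇒n13 ·f
[43] read 'b'  n13⇒n7 ·f
[44] read 'a'  n7⇒n8
[45] read 'a'  n8⇒n9
[46] read 'a'  n9⇒n10
[47] read 'c'  n10⇒n11  emit P2@[46:47]
[48] read 'b'  n11⇒n12  emit P1@[43:48]
[49] read 'a'  n12⇒n8 ·f

All matches (sorted): [[8,2],[9,1],[15,2],[19,2],[21,3],[22,2],[23,3],[28,2],[29,1],[34,2],[35,1],[41,0],[41,3],[47,2],[48,1]]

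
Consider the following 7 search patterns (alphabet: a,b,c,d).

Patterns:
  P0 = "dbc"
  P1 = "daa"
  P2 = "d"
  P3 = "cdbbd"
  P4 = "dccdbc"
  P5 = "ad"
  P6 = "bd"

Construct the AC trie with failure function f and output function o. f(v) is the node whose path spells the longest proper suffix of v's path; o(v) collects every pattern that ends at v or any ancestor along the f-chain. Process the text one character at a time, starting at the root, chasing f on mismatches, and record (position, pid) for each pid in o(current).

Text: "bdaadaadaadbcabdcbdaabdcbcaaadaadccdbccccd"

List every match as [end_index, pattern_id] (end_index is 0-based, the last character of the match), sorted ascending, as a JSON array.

Build automaton:
Trie (insert patterns):
  n0 'ε': a→16 b→18 c→6 d→1
  n1 'd': a→4 b→2 c→11  [P2 ends]
  n2 'db': c→3
  n3 'dbc': ·  [P0 ends]
  n4 'da': a→5
  n5 'daa': ·  [P1 ends]
  n6 'c': d→7
  n7 'cd': b→8
  n8 'cdb': b→9
  n9 'cdbb': d→10
  n10 'cdbbd': ·  [P3 ends]
  n11 'dc': c→12
  n12 'dcc': d→13
  n13 'dccd': b→14
  n14 'dccdb': c→15
  n15 'dccdbc': ·  [P4 ends]
  n16 'a': d→17
  n17 'ad': ·  [P5 ends]
  n18 'b': d→19
  n19 'bd': ·  [P6 ends]

BFS fail/out derivation:
  fail(1) 'd': from fail(0)=0 chase 'd': 0 ⇒ 0;  out={2}∪out(0)={2}
  fail(6) 'c': from fail(0)=0 chase 'c': 0 ⇒ 0;  out=∅∪out(0)=∅
  fail(16) 'a': from fail(0)=0 chase 'a': 0 ⇒ 0;  out=∅∪out(0)=∅
  fail(18) 'b': from fail(0)=0 chase 'b': 0 ⇒ 0;  out=∅∪out(0)=∅
  fail(2) 'db': from fail(1)=0 chase 'b': 0 ⇒ 18;  out=∅∪out(18)=∅
  fail(4) 'da': from fail(1)=0 chase 'a': 0 ⇒ 16;  out=∅∪out(16)=∅
  fail(7) 'cd': from fail(6)=0 chase 'd': 0 ⇒ 1;  out=∅∪out(1)={2}
  fail(11) 'dc': from fail(1)=0 chase 'c': 0 ⇒ 6;  out=∅∪out(6)=∅
  fail(17) 'ad': from fail(16)=0 chase 'd': 0 ⇒ 1;  out={5}∪out(1)={2,5}
  fail(19) 'bd': from fail(18)=0 chase 'd': 0 ⇒ 1;  out={6}∪out(1)={2,6}
  fail(3) 'dbc': from fail(2)=18 chase 'c': 18→0 ⇒ 6;  out={0}∪out(6)={0}
  fail(5) 'daa': from fail(4)=16 chase 'a': 16→0 ⇒ 16;  out={1}∪out(16)={1}
  fail(8) 'cdb': from fail(7)=1 chase 'b': 1 ⇒ 2;  out=∅∪out(2)=∅
  fail(12) 'dcc': from fail(11)=6 chase 'c': 6→0 ⇒ 6;  out=∅∪out(6)=∅
  fail(9) 'cdbb': from fail(8)=2 chase 'b': 2→18→0 ⇒ 18;  out=∅∪out(18)=∅
  fail(13) 'dccd': from fail(12)=6 chase 'd': 6 ⇒ 7;  out=∅∪out(7)={2}
  fail(10) 'cdbbd': from fail(9)=18 chase 'd': 18 ⇒ 19;  out={3}∪out(19)={2,3,6}
  fail(14) 'dccdb': from fail(13)=7 chase 'b': 7 ⇒ 8;  out=∅∪out(8)=∅
  fail(15) 'dccdbc': from fail(14)=8 chase 'c': 8→2 ⇒ 3;  out={4}∪out(3)={0,4}

Text stream:
[0] read 'b'  n0⇒n18
[1] read 'd'  n18⇒n19  emit P2@[1:1],P6@[0:1]
[2] read 'a'  n19⇒n4 (via fail)
[3] read 'a'  n4⇒n5  emit P1@[1:3]
[4] read 'd'  n5⇒n17 (via fail)  emit P2@[4:4],P5@[3:4]
[5] read 'a'  n17⇒n4 (via fail)
[6] read 'a'  n4⇒n5  emit P1@[4:6]
[7] read 'd'  n5⇒n17 (via fail)  emit P2@[7:7],P5@[6:7]
[8] read 'a'  n17⇒n4 (via fail)
[9] read 'a'  n4⇒n5  emit P1@[7:9]
[10] read 'd'  n5⇒n17 (via fail)  emit P2@[10:10],P5@[9:10]
[11] read 'b'  n17⇒n2 (via fail)
[12] read 'c'  n2⇒n3  emit P0@[10:12]
[13] read 'a'  n3⇒n16 (via fail)
[14] read 'b'  n16⇒n18 (via fail)
[15] read 'd'  n18⇒n19  emit P2@[15:15],P6@[14:15]
[16] read 'c'  n19⇒n11 (via fail)
[17] read 'b'  n11⇒n18 (via fail)
[18] read 'd'  n18⇒n19  emit P2@[18:18],P6@[17:18]
[19] read 'a'  n19⇒n4 (via fail)
[20] read 'a'  n4⇒n5  emit P1@[18:20]
[21] read 'b'  n5⇒n18 (via fail)
[22] read 'd'  n18⇒n19  emit P2@[22:22],P6@[21:22]
[23] read 'c'  n19⇒n11 (via fail)
[24] read 'b'  n11⇒n18 (via fail)
[25] read 'c'  n18⇒n6 (via fail)
[26] read 'a'  n6⇒n16 (via fail)
[27] read 'a'  n16⇒n16 (via fail)
[28] read 'a'  n16⇒n16 (via fail)
[29] read 'd'  n16⇒n17  emit P2@[29:29],P5@[28:29]
[30] read 'a'  n17⇒n4 (via fail)
[31] read 'a'  n4⇒n5  emit P1@[29:31]
[32] read 'd'  n5⇒n17 (via fail)  emit P2@[32:32],P5@[31:32]
[33] read 'c'  n17⇒n11 (via fail)
[34] read 'c'  n11⇒n12
[35] read 'd'  n12⇒n13  emit P2@[35:35]
[36] read 'b'  n13⇒n14
[37] read 'c'  n14⇒n15  emit P0@[35:37],P4@[32:37]
[38] read 'c'  n15⇒n6 (via fail)
[39] read 'c'  n6⇒n6 (via fail)
[40] read 'c'  n6⇒n6 (via fail)
[41] read 'd'  n6⇒n7  emit P2@[41:41]

All matches (sorted): [[1,2],[1,6],[3,1],[4,2],[4,5],[6,1],[7,2],[7,5],[9,1],[10,2],[10,5],[12,0],[15,2],[15,6],[18,2],[18,6],[20,1],[22,2],[22,6],[29,2],[29,5],[31,1],[32,2],[32,5],[35,2],[37,0],[37,4],[41,2]]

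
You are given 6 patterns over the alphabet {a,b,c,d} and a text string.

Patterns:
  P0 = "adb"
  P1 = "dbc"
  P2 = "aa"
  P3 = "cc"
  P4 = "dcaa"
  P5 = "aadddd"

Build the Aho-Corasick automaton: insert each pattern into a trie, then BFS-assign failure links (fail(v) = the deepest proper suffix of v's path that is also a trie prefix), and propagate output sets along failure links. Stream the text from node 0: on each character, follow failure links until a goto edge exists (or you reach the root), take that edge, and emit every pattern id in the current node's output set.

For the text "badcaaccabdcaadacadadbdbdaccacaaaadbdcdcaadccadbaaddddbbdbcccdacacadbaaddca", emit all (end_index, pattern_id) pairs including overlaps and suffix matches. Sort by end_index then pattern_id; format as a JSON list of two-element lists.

Build automaton:
Trie (insert patterns):
  n0 'ε': a→1 c→8 d→4
  n1 'a': a→7 d→2
  n2 'ad': b→3
  n3 'adb': ·  [P0 ends]
  n4 'd': b→5 c→10
  n5 'db': c→6
  n6 'dbc': ·  [P1 ends]
  n7 'aa': d→13  [P2 ends]
  n8 'c': c→9
  n9 'cc': ·  [P3 ends]
  n10 'dc': a→11
  n11 'dca': a→12
  n12 'dcaa': ·  [P4 ends]
  n13 'aad': d→14
  n14 'aadd': d→15
  n15 'aaddd': d→16
  n16 'aadddd': ·  [P5 ends]

BFS fail/out derivation:
  n1('a'): parent n0 fail=0; on 'a' 0 → fail=0;  out ∅∪∅=∅
  n4('d'): parent n0 fail=0; on 'd' 0 → fail=0;  out ∅∪∅=∅
  n8('c'): parent n0 fail=0; on 'c' 0 → fail=0;  out ∅∪∅=∅
  n2('ad'): parent n1 fail=0; on 'd' 0 → fail=4;  out ∅∪∅=∅
  n5('db'): parent n4 fail=0; on 'b' 0 → fail=0;  out ∅∪∅=∅
  n7('aa'): parent n1 fail=0; on 'a' 0 → fail=1;  out {2}∪∅={2}
  n9('cc'): parent n8 fail=0; on 'c' 0 → fail=8;  out {3}∪∅={3}
  n10('dc'): parent n4 fail=0; on 'c' 0 → fail=8;  out ∅∪∅=∅
  n3('adb'): parent n2 fail=4; on 'b' 4 → fail=5;  out {0}∪∅={0}
  n6('dbc'): parent n5 fail=0; on 'c' 0 → fail=8;  out {1}∪∅={1}
  n11('dca'): parent n10 fail=8; on 'a' 8→0 → fail=1;  out ∅∪∅=∅
  n13('aad'): parent n7 fail=1; on 'd' 1 → fail=2;  out ∅∪∅=∅
  n12('dcaa'): parent n11 fail=1; on 'a' 1 → fail=7;  out {4}∪{2}={2,4}
  n14('aadd'): parent n13 fail=2; on 'd' 2→4→0 → fail=4;  out ∅∪∅=∅
  n15('aaddd'): parent n14 fail=4; on 'd' 4→0 → fail=4;  out ∅∪∅=∅
  n16('aadddd'): parent n15 fail=4; on 'd' 4→0 → fail=4;  out {5}∪∅={5}

Run:
[0] read 'b'  n0⇒n0
[1] read 'a'  n0⇒n1
[2] read 'd'  n1⇒n2
[3] read 'c'  n2⇒n10 ·f
[4] read 'a'  n10⇒n11
[5] read 'a'  n11⇒n12  → match P2@[4:5],P4@[2:5]
[6] read 'c'  n12⇒n8 ·f
[7] read 'c'  n8⇒n9  → match P3@[6:7]
[8] read 'a'  n9⇒n1 ·f
[9] read 'b'  n1⇒n0 ·f
[10] read 'd'  n0⇒n4
[11] read 'c'  n4⇒n10
[12] read 'a'  n10⇒n11
[13] read 'a'  n11⇒n12  → match P2@[12:13],P4@[10:13]
[14] read 'd'  n12⇒n13 ·f
[15] read 'a'  n13⇒n1 ·f
[16] read 'c'  n1⇒n8 ·f
[17] read 'a'  n8⇒n1 ·f
[18] read 'd'  n1⇒n2
[19] read 'a'  n2⇒n1 ·f
[20] read 'd'  n1⇒n2
[21] read 'b'  n2⇒n3  → match P0@[19:21]
[22] read 'd'  n3⇒n4 ·f
[23] read 'b'  n4⇒n5
[24] read 'd'  n5⇒n4 ·f
[25] read 'a'  n4⇒n1 ·f
[26] read 'c'  n1⇒n8 ·f
[27] read 'c'  n8⇒n9  → match P3@[26:27]
[28] read 'a'  n9⇒n1 ·f
[29] read 'c'  n1⇒n8 ·f
[30] read 'a'  n8⇒n1 ·f
[31] read 'a'  n1⇒n7  → match P2@[30:31]
[32] read 'a'  n7⇒n7 ·f  → match P2@[31:32]
[33] read 'a'  n7⇒n7 ·f  → match P2@[32:33]
[34] read 'd'  n7⇒n13
[35] read 'b'  n13⇒n3 ·f  → match P0@[33:35]
[36] read 'd'  n3⇒n4 ·f
[37] read 'c'  n4⇒n10
[38] read 'd'  n10⇒n4 ·f
[39] read 'c'  n4⇒n10
[40] read 'a'  n10⇒n11
[41] read 'a'  n11⇒n12  → match P2@[40:41],P4@[38:41]
[42] read 'd'  n12⇒n13 ·f
[43] read 'c'  n13⇒n10 ·f
[44] read 'c'  n10⇒n9 ·f  → match P3@[43:44]
[45] read 'a'  n9⇒n1 ·f
[46] read 'd'  n1⇒n2
[47] read 'b'  n2⇒n3  → match P0@[45:47]
[48] read 'a'  n3⇒n1 ·f
[49] read 'a'  n1⇒n7  → match P2@[48:49]
[50] read 'd'  n7⇒n13
[51] read 'd'  n13⇒n14
[52] read 'd'  n14⇒n15
[53] read 'd'  n15⇒n16  → match P5@[48:53]
[54] read 'b'  n16⇒n5 ·f
[55] read 'b'  n5⇒n0 ·f
[56] read 'd'  n0⇒n4
[57] read 'b'  n4⇒n5
[58] read 'c'  n5⇒n6  → match P1@[56:58]
[59] read 'c'  n6⇒n9 ·f  → match P3@[58:59]
[60] read 'c'  n9⇒n9 ·f  → match P3@[59:60]
[61] read 'd'  n9⇒n4 ·f
[62] read 'a'  n4⇒n1 ·f
[63] read 'c'  n1⇒n8 ·f
[64] read 'a'  n8⇒n1 ·f
[65] read 'c'  n1⇒n8 ·f
[66] read 'a'  n8⇒n1 ·f
[67] read 'd'  n1⇒n2
[68] read 'b'  n2⇒n3  → match P0@[66:68]
[69] read 'a'  n3⇒n1 ·f
[70] read 'a'  n1⇒n7  → match P2@[69:70]
[71] read 'd'  n7⇒n13
[72] read 'd'  n13⇒n14
[73] read 'c'  n14⇒n10 ·f
[74] read 'a'  n10⇒n11

Result: [[5,2],[5,4],[7,3],[13,2],[13,4],[21,0],[27,3],[31,2],[32,2],[33,2],[35,0],[41,2],[41,4],[44,3],[47,0],[49,2],[53,5],[58,1],[59,3],[60,3],[68,0],[70,2]]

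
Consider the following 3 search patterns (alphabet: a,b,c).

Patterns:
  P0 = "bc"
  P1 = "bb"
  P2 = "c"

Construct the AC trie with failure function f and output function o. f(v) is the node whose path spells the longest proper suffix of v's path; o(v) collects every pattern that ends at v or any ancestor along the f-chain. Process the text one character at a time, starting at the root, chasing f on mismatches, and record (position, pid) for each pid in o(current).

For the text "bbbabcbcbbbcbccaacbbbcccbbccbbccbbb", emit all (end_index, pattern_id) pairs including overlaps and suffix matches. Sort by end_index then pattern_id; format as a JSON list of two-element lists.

Build automaton:
Trie (insert patterns):
  0='ε' goto b→1 c→4
  1='b' goto b→3 c→2
  2='bc' goto ·  [P0 ends]
  3='bb' goto ·  [P1 ends]
  4='c' goto ·  [P2 ends]

BFS fail/out derivation:
  n1('b'): parent n0 fail=0; on 'b' 0 → fail=0;  out ∅∪∅=∅
  n4('c'): parent n0 fail=0; on 'c' 0 → fail=0;  out {2}∪∅={2}
  n2('bc'): parent n1 fail=0; on 'c' 0 → fail=4;  out {0}∪{2}={0,2}
  n3('bb'): parent n1 fail=0; on 'b' 0 → fail=1;  out {1}∪∅={1}

Run:
[0] read 'b'  n0⇒n1
[1] read 'b'  n1⇒n3  ** P1@[0:1]
[2] read 'b'  n3⇒n3 (via fail)  ** P1@[1:2]
[3] read 'a'  n3⇒n0 (via fail)
[4] read 'b'  n0⇒n1
[5] read 'c'  n1⇒n2  ** P0@[4:5],P2@[5:5]
[6] read 'b'  n2⇒n1 (via fail)
[7] read 'c'  n1⇒n2  ** P0@[6:7],P2@[7:7]
[8] read 'b'  n2⇒n1 (via fail)
[9] read 'b'  n1⇒n3  ** P1@[8:9]
[10] read 'b'  n3⇒n3 (via fail)  ** P1@[9:10]
[11] read 'c'  n3⇒n2 (via fail)  ** P0@[10:11],P2@[11:11]
[12] read 'b'  n2⇒n1 (via fail)
[13] read 'c'  n1⇒n2  ** P0@[12:13],P2@[13:13]
[14] read 'c'  n2⇒n4 (via fail)  ** P2@[14:14]
[15] read 'a'  n4⇒n0 (via fail)
[16] read 'a'  n0⇒n0
[17] read 'c'  n0⇒n4  ** P2@[17:17]
[18] read 'b'  n4⇒n1 (via fail)
[19] read 'b'  n1⇒n3  ** P1@[18:19]
[20] read 'b'  n3⇒n3 (via fail)  ** P1@[19:20]
[21] read 'c'  n3⇒n2 (via fail)  ** P0@[20:21],P2@[21:21]
[22] read 'c'  n2⇒n4 (via fail)  ** P2@[22:22]
[23] read 'c'  n4⇒n4 (via fail)  ** P2@[23:23]
[24] read 'b'  n4⇒n1 (via fail)
[25] read 'b'  n1⇒n3  ** P1@[24:25]
[26] read 'c'  n3⇒n2 (via fail)  ** P0@[25:26],P2@[26:26]
[27] read 'c'  n2⇒n4 (via fail)  ** P2@[27:27]
[28] read 'b'  n4⇒n1 (via fail)
[29] read 'b'  n1⇒n3  ** P1@[28:29]
[30] read 'c'  n3⇒n2 (via fail)  ** P0@[29:30],P2@[30:30]
[31] read 'c'  n2⇒n4 (via fail)  ** P2@[31:31]
[32] read 'b'  n4⇒n1 (via fail)
[33] read 'b'  n1⇒n3  ** P1@[32:33]
[34] read 'b'  n3⇒n3 (via fail)  ** P1@[33:34]

Matches: [[1,1],[2,1],[5,0],[5,2],[7,0],[7,2],[9,1],[10,1],[11,0],[11,2],[13,0],[13,2],[14,2],[17,2],[19,1],[20,1],[21,0],[21,2],[22,2],[23,2],[25,1],[26,0],[26,2],[27,2],[29,1],[30,0],[30,2],[31,2],[33,1],[34,1]]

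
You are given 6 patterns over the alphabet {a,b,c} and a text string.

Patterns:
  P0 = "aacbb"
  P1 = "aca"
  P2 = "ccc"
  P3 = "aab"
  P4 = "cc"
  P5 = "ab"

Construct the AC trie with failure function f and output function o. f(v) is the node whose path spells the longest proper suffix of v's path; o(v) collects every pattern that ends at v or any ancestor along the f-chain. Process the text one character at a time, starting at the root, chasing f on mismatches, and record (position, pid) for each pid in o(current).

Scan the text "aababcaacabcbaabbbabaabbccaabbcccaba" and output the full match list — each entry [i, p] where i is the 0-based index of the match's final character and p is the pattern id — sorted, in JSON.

Build automaton:
Trie (insert patterns):
  0='ε' goto a→1 c→8
  1='a' goto a→2 b→12 c→6
  2='aa' goto b→11 c→3
  3='aac' goto b→4
  4='aacb' goto b→5
  5='aacbb' goto ·  [P0 ends]
  6='ac' goto a→7
  7='aca' goto ·  [P1 ends]
  8='c' goto c→9
  9='cc' goto c→10  [P4 ends]
  10='ccc' goto ·  [P2 ends]
  11='aab' goto ·  [P3 ends]
  12='ab' goto ·  [P5 ends]

Failure links (BFS by depth):
  fail(1) 'a': from fail(0)=0 chase 'a': 0 ⇒ 0;  out=∅∪out(0)=∅
  fail(8) 'c': from fail(0)=0 chase 'c': 0 ⇒ 0;  out=∅∪out(0)=∅
  fail(2) 'aa': from fail(1)=0 chase 'a': 0 ⇒ 1;  out=∅∪out(1)=∅
  fail(6) 'ac': from fail(1)=0 chase 'c': 0 ⇒ 8;  out=∅∪out(8)=∅
  fail(9) 'cc': from fail(8)=0 chase 'c': 0 ⇒ 8;  out={4}∪out(8)={4}
  fail(12) 'ab': from fail(1)=0 chase 'b': 0 ⇒ 0;  out={5}∪out(0)={5}
  fail(3) 'aac': from fail(2)=1 chase 'c': 1 ⇒ 6;  out=∅∪out(6)=∅
  fail(7) 'aca': from fail(6)=8 chase 'a': 8→0 ⇒ 1;  out={1}∪out(1)={1}
  fail(10) 'ccc': from fail(9)=8 chase 'c': 8 ⇒ 9;  out={2}∪out(9)={2,4}
  fail(11) 'aab': from fail(2)=1 chase 'b': 1 ⇒ 12;  out={3}∪out(12)={3,5}
  fail(4) 'aacb': from fail(3)=6 chase 'b': 6→8→0 ⇒ 0;  out=∅∪out(0)=∅
  fail(5) 'aacbb': from fail(4)=0 chase 'b': 0 ⇒ 0;  out={0}∪out(0)={0}

Text stream:
pos 0 'a': at 1
pos 1 'a': at 2
pos 2 'b': at 11  → match P3@[0:2],P5@[1:2]
pos 3 'a': at 1 ·f
pos 4 'b': at 12  → match P5@[3:4]
pos 5 'c': at 8 ·f
pos 6 'a': at 1 ·f
pos 7 'a': at 2
pos 8 'c': at 3
pos 9 'a': at 7 ·f  → match P1@[7:9]
pos 10 'b': at 12 ·f  → match P5@[9:10]
pos 11 'c': at 8 ·f
pos 12 'b': at 0 ·f
pos 13 'a': at 1
pos 14 'a': at 2
pos 15 'b': at 11  → match P3@[13:15],P5@[14:15]
pos 16 'b': at 0 ·f
pos 17 'b': at 0
pos 18 'a': at 1
pos 19 'b': at 12  → match P5@[18:19]
pos 20 'a': at 1 ·f
pos 21 'a': at 2
pos 22 'b': at 11  → match P3@[20:22],P5@[21:22]
pos 23 'b': at 0 ·f
pos 24 'c': at 8
pos 25 'c': at 9  → match P4@[24:25]
pos 26 'a': at 1 ·f
pos 27 'a': at 2
pos 28 'b': at 11  → match P3@[26:28],P5@[27:28]
pos 29 'b': at 0 ·f
pos 30 'c': at 8
pos 31 'c': at 9  → match P4@[30:31]
pos 32 'c': at 10  → match P2@[30:32],P4@[31:32]
pos 33 'a': at 1 ·f
pos 34 'b': at 12  → match P5@[33:34]
pos 35 'a': at 1 ·f

All matches (sorted): [[2,3],[2,5],[4,5],[9,1],[10,5],[15,3],[15,5],[19,5],[22,3],[22,5],[25,4],[28,3],[28,5],[31,4],[32,2],[32,4],[34,5]]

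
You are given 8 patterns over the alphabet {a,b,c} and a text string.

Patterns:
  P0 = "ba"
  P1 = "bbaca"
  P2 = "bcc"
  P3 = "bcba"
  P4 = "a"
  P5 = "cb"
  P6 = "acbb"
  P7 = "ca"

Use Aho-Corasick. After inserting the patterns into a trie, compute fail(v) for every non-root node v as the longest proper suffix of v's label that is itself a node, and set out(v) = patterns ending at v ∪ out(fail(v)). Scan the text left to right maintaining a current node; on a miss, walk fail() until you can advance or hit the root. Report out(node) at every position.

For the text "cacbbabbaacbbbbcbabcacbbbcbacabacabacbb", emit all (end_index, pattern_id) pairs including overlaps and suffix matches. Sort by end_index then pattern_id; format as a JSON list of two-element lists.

Construct AC machine:
Trie nodes:
  0='ε' goto a→11 b→1 c→12
  1='b' goto a→2 b→3 c→7
  2='ba' goto ·  ←P0
  3='bb' goto a→4
  4='bba' goto c→5
  5='bbac' goto a→6
  6='bbaca' goto ·  ←P1
  7='bc' goto b→9 c→8
  8='bcc' goto ·  ←P2
  9='bcb' goto a→10
  10='bcba' goto ·  ←P3
  11='a' goto c→14  ←P4
  12='c' goto a→17 b→13
  13='cb' goto ·  ←P5
  14='ac' goto b→15
  15='acb' goto b→16
  16='acbb' goto ·  ←P6
  17='ca' goto ·  ←P7

BFS fail/out derivation:
  fail(1) 'b': from fail(0)=0 chase 'b': 0 ⇒ 0;  out=∅∪out(0)=∅
  fail(11) 'a': from fail(0)=0 chase 'a': 0 ⇒ 0;  out={4}∪out(0)={4}
  fail(12) 'c': from fail(0)=0 chase 'c': 0 ⇒ 0;  out=∅∪out(0)=∅
  fail(2) 'ba': from fail(1)=0 chase 'a': 0 ⇒ 11;  out={0}∪out(11)={0,4}
  fail(3) 'bb': from fail(1)=0 chase 'b': 0 ⇒ 1;  out=∅∪out(1)=∅
  fail(7) 'bc': from fail(1)=0 chase 'c': 0 ⇒ 12;  out=∅∪out(12)=∅
  fail(13) 'cb': from fail(12)=0 chase 'b': 0 ⇒ 1;  out={5}∪out(1)={5}
  fail(14) 'ac': from fail(11)=0 chase 'c': 0 ⇒ 12;  out=∅∪out(12)=∅
  fail(17) 'ca': from fail(12)=0 chase 'a': 0 ⇒ 11;  out={7}∪out(11)={4,7}
  fail(4) 'bba': from fail(3)=1 chase 'a': 1 ⇒ 2;  out=∅∪out(2)={0,4}
  fail(8) 'bcc': from fail(7)=12 chase 'c': 12→0 ⇒ 12;  out={2}∪out(12)={2}
  fail(9) 'bcb': from fail(7)=12 chase 'b': 12 ⇒ 13;  out=∅∪out(13)={5}
  fail(15) 'acb': from fail(14)=12 chase 'b': 12 ⇒ 13;  out=∅∪out(13)={5}
  fail(5) 'bbac': from fail(4)=2 chase 'c': 2→11 ⇒ 14;  out=∅∪out(14)=∅
  fail(10) 'bcba': from fail(9)=13 chase 'a': 13→1 ⇒ 2;  out={3}∪out(2)={0,3,4}
  fail(16) 'acbb': from fail(15)=13 chase 'b': 13→1 ⇒ 3;  out={6}∪out(3)={6}
  fail(6) 'bbaca': from fail(5)=14 chase 'a': 14→12 ⇒ 17;  out={1}∪out(17)={1,4,7}

Run:
pos 0 'c': at 12
pos 1 'a': at 17  emit P4@[1:1],P7@[0:1]
pos 2 'c': at 14 (fail-walked)
pos 3 'b': at 15  emit P5@[2:3]
pos 4 'b': at 16  emit P6@[1:4]
pos 5 'a': at 4 (fail-walked)  emit P0@[4:5],P4@[5:5]
pos 6 'b': at 1 (fail-walked)
pos 7 'b': at 3
pos 8 'a': at 4  emit P0@[7:8],P4@[8:8]
pos 9 'a': at 11 (fail-walked)  emit P4@[9:9]
pos 10 'c': at 14
pos 11 'b': at 15  emit P5@[10:11]
pos 12 'b': at 16  emit P6@[9:12]
pos 13 'b': at 3 (fail-walked)
pos 14 'b': at 3 (fail-walked)
pos 15 'c': at 7 (fail-walked)
pos 16 'b': at 9  emit P5@[15:16]
pos 17 'a': at 10  emit P0@[16:17],P3@[14:17],P4@[17:17]
pos 18 'b': at 1 (fail-walked)
pos 19 'c': at 7
pos 20 'a': at 17 (fail-walked)  emit P4@[20:20],P7@[19:20]
pos 21 'c': at 14 (fail-walked)
pos 22 'b': at 15  emit P5@[21:22]
pos 23 'b': at 16  emit P6@[20:23]
pos 24 'b': at 3 (fail-walked)
pos 25 'c': at 7 (fail-walked)
pos 26 'b': at 9  emit P5@[25:26]
pos 27 'a': at 10  emit P0@[26:27],P3@[24:27],P4@[27:27]
pos 28 'c': at 14 (fail-walked)
pos 29 'a': at 17 (fail-walked)  emit P4@[29:29],P7@[28:29]
pos 30 'b': at 1 (fail-walked)
pos 31 'a': at 2  emit P0@[30:31],P4@[31:31]
pos 32 'c': at 14 (fail-walked)
pos 33 'a': at 17 (fail-walked)  emit P4@[33:33],P7@[32:33]
pos 34 'b': at 1 (fail-walked)
pos 35 'a': at 2  emit P0@[34:35],P4@[35:35]
pos 36 'c': at 14 (fail-walked)
pos 37 'b': at 15  emit P5@[36:37]
pos 38 'b': at 16  emit P6@[35:38]

Result: [[1,4],[1,7],[3,5],[4,6],[5,0],[5,4],[8,0],[8,4],[9,4],[11,5],[12,6],[16,5],[17,0],[17,3],[17,4],[20,4],[20,7],[22,5],[23,6],[26,5],[27,0],[27,3],[27,4],[29,4],[29,7],[31,0],[31,4],[33,4],[33,7],[35,0],[35,4],[37,5],[38,6]]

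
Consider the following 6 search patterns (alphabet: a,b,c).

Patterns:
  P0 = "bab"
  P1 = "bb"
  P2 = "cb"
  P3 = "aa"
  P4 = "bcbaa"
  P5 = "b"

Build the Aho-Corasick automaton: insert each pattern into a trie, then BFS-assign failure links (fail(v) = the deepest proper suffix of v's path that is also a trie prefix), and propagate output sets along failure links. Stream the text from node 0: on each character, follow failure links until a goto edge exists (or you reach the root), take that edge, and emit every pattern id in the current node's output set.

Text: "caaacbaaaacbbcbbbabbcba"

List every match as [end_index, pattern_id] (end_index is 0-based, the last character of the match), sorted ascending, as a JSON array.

Build:
Trie (insert patterns):
  0='ε' goto a→7 b→1 c→5
  1='b' goto a→2 b→4 c→9  ←P5
  2='ba' goto b→3
  3='bab' goto ·  ←P0
  4='bb' goto ·  ←P1
  5='c' goto b→6
  6='cb' goto ·  ←P2
  7='a' goto a→8
  8='aa' goto ·  ←P3
  9='bc' goto b→10
  10='bcb' goto a→11
  11='bcba' goto a→12
  12='bcbaa' goto ·  ←P4

Failure links (BFS by depth):
  n1('b'): parent n0 fail=0; on 'b' 0 → fail=0;  out {5}∪∅={5}
  n5('c'): parent n0 fail=0; on 'c' 0 → fail=0;  out ∅∪∅=∅
  n7('a'): parent n0 fail=0; on 'a' 0 → fail=0;  out ∅∪∅=∅
  n2('ba'): parent n1 fail=0; on 'a' 0 → fail=7;  out ∅∪∅=∅
  n4('bb'): parent n1 fail=0; on 'b' 0 → fail=1;  out {1}∪{5}={1,5}
  n6('cb'): parent n5 fail=0; on 'b' 0 → fail=1;  out {2}∪{5}={2,5}
  n8('aa'): parent n7 fail=0; on 'a' 0 → fail=7;  out {3}∪∅={3}
  n9('bc'): parent n1 fail=0; on 'c' 0 → fail=5;  out ∅∪∅=∅
  n3('bab'): parent n2 fail=7; on 'b' 7→0 → fail=1;  out {0}∪{5}={0,5}
  n10('bcb'): parent n9 fail=5; on 'b' 5 → fail=6;  out ∅∪{2,5}={2,5}
  n11('bcba'): parent n10 fail=6; on 'a' 6→1 → fail=2;  out ∅∪∅=∅
  n12('bcbaa'): parent n11 fail=2; on 'a' 2→7 → fail=8;  out {4}∪{3}={3,4}

Scan:
pos 0 'c': at 5
pos 1 'a': at 7 (fail-walked)
pos 2 'a': at 8  → match P3@[1:2]
pos 3 'a': at 8 (fail-walked)  → match P3@[2:3]
pos 4 'c': at 5 (fail-walked)
pos 5 'b': at 6  → match P2@[4:5],P5@[5:5]
pos 6 'a': at 2 (fail-walked)
pos 7 'a': at 8 (fail-walked)  → match P3@[6:7]
pos 8 'a': at 8 (fail-walked)  → match P3@[7:8]
pos 9 'a': at 8 (fail-walked)  → match P3@[8:9]
pos 10 'c': at 5 (fail-walked)
pos 11 'b': at 6  → match P2@[10:11],P5@[11:11]
pos 12 'b': at 4 (fail-walked)  → match P1@[11:12],P5@[12:12]
pos 13 'c': at 9 (fail-walked)
pos 14 'b': at 10  → match P2@[13:14],P5@[14:14]
pos 15 'b': at 4 (fail-walked)  → match P1@[14:15],P5@[15:15]
pos 16 'b': at 4 (fail-walked)  → match P1@[15:16],P5@[16:16]
pos 17 'a': at 2 (fail-walked)
pos 18 'b': at 3  → match P0@[16:18],P5@[18:18]
pos 19 'b': at 4 (fail-walked)  → match P1@[18:19],P5@[19:19]
pos 20 'c': at 9 (fail-walked)
pos 21 'b': at 10  → match P2@[20:21],P5@[21:21]
pos 22 'a': at 11

All matches (sorted): [[2,3],[3,3],[5,2],[5,5],[7,3],[8,3],[9,3],[11,2],[11,5],[12,1],[12,5],[14,2],[14,5],[15,1],[15,5],[16,1],[16,5],[18,0],[18,5],[19,1],[19,5],[21,2],[21,5]]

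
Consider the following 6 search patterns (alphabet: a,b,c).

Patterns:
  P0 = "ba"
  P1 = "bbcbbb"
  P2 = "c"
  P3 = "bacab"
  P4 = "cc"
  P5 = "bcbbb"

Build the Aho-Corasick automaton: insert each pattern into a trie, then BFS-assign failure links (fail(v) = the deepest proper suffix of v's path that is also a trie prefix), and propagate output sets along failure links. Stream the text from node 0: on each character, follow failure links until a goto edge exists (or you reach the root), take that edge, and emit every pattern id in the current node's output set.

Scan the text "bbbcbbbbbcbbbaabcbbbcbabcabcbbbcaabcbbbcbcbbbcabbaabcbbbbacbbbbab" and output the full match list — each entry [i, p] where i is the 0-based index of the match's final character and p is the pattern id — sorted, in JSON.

Build automaton:
Trie (insert patterns):
  n0 'ε': b→1 c→8
  n1 'b': a→2 b→3 c→13
  n2 'ba': c→9  ←P0
  n3 'bb': c→4
  n4 'bbc': b→5
  n5 'bbcb': b→6
  n6 'bbcbb': b→7
  n7 'bbcbbb': ·  ←P1
  n8 'c': c→12  ←P2
  n9 'bac': a→10
  n10 'baca': b→11
  n11 'bacab': ·  ←P3
  n12 'cc': ·  ←P4
  n13 'bc': b→14
  n14 'bcb': b→15
  n15 'bcbb': b→16
  n16 'bcbbb': ·  ←P5

Failure links (BFS by depth):
  n1('b'): parent n0 fail=0; on 'b' 0 → fail=0;  out ∅∪∅=∅
  n8('c'): parent n0 fail=0; on 'c' 0 → fail=0;  out {2}∪∅={2}
  n2('ba'): parent n1 fail=0; on 'a' 0 → fail=0;  out {0}∪∅={0}
  n3('bb'): parent n1 fail=0; on 'b' 0 → fail=1;  out ∅∪∅=∅
  n12('cc'): parent n8 fail=0; on 'c' 0 → fail=8;  out {4}∪{2}={2,4}
  n13('bc'): parent n1 fail=0; on 'c' 0 → fail=8;  out ∅∪{2}={2}
  n4('bbc'): parent n3 fail=1; on 'c' 1 → fail=13;  out ∅∪{2}={2}
  n9('bac'): parent n2 fail=0; on 'c' 0 → fail=8;  out ∅∪{2}={2}
  n14('bcb'): parent n13 fail=8; on 'b' 8→0 → fail=1;  out ∅∪∅=∅
  n5('bbcb'): parent n4 fail=13; on 'b' 13 → fail=14;  out ∅∪∅=∅
  n10('baca'): parent n9 fail=8; on 'a' 8→0 → fail=0;  out ∅∪∅=∅
  n15('bcbb'): parent n14 fail=1; on 'b' 1 → fail=3;  out ∅∪∅=∅
  n6('bbcbb'): parent n5 fail=14; on 'b' 14 → fail=15;  out ∅∪∅=∅
  n11('bacab'): parent n10 fail=0; on 'b' 0 → fail=1;  out {3}∪∅={3}
  n16('bcbbb'): parent n15 fail=3; on 'b' 3→1 → fail=3;  out {5}∪∅={5}
  n7('bbcbbb'): parent n6 fail=15; on 'b' 15 → fail=16;  out {1}∪{5}={1,5}

Scan:
i=0 'b': node 0→1
i=1 'b': node 1→3
i=2 'b': node 3→3 (fail-walked)
i=3 'c': node 3→4  → match P2@[3:3]
i=4 'b': node 4→5
i=5 'b': node 5→6
i=6 'b': node 6→7  → match P1@[1:6],P5@[2:6]
i=7 'b': node 7→3 (fail-walked)
i=8 'b': node 3→3 (fail-walked)
i=9 'c': node 3→4  → match P2@[9:9]
i=10 'b': node 4→5
i=11 'b': node 5→6
i=12 'b': node 6→7  → match P1@[7:12],P5@[8:12]
i=13 'a': node 7→2 (fail-walked)  → match P0@[12:13]
i=14 'a': node 2→0 (fail-walked)
i=15 'b': node 0→1
i=16 'c': node 1→13  → match P2@[16:16]
i=17 'b': node 13→14
i=18 'b': node 14→15
i=19 'b': node 15→16  → match P5@[15:19]
i=20 'c': node 16→4 (fail-walked)  → match P2@[20:20]
i=21 'b': node 4→5
i=22 'a': node 5→2 (fail-walked)  → match P0@[21:22]
i=23 'b': node 2→1 (fail-walked)
i=24 'c': node 1→13  → match P2@[24:24]
i=25 'a': node 13→0 (fail-walked)
i=26 'b': node 0→1
i=27 'c': node 1→13  → match P2@[27:27]
i=28 'b': node 13→14
i=29 'b': node 14→15
i=30 'b': node 15→16  → match P5@[26:30]
i=31 'c': node 16→4 (fail-walked)  → match P2@[31:31]
i=32 'a': node 4→0 (fail-walked)
i=33 'a': node 0→0
i=34 'b': node 0→1
i=35 'c': node 1→13  → match P2@[35:35]
i=36 'b': node 13→14
i=37 'b': node 14→15
i=38 'b': node 15→16  → match P5@[34:38]
i=39 'c': node 16→4 (fail-walked)  → match P2@[39:39]
i=40 'b': node 4→5
i=41 'c': node 5→13 (fail-walked)  → match P2@[41:41]
i=42 'b': node 13→14
i=43 'b': node 14→15
i=44 'b': node 15→16  → match P5@[40:44]
i=45 'c': node 16→4 (fail-walked)  → match P2@[45:45]
i=46 'a': node 4→0 (fail-walked)
i=47 'b': node 0→1
i=48 'b': node 1→3
i=49 'a': node 3→2 (fail-walked)  → match P0@[48:49]
i=50 'a': node 2→0 (fail-walked)
i=51 'b': node 0→1
i=52 'c': node 1→13  → match P2@[52:52]
i=53 'b': node 13→14
i=54 'b': node 14→15
i=55 'b': node 15→16  → match P5@[51:55]
i=56 'b': node 16→3 (fail-walked)
i=57 'a': node 3→2 (fail-walked)  → match P0@[56:57]
i=58 'c': node 2→9  → match P2@[58:58]
i=59 'b': node 9→1 (fail-walked)
i=60 'b': node 1→3
i=61 'b': node 3→3 (fail-walked)
i=62 'b': node 3→3 (fail-walked)
i=63 'a': node 3→2 (fail-walked)  → match P0@[62:63]
i=64 'b': node 2→1 (fail-walked)

Result: [[3,2],[6,1],[6,5],[9,2],[12,1],[12,5],[13,0],[16,2],[19,5],[20,2],[22,0],[24,2],[27,2],[30,5],[31,2],[35,2],[38,5],[39,2],[41,2],[44,5],[45,2],[49,0],[52,2],[55,5],[57,0],[58,2],[63,0]]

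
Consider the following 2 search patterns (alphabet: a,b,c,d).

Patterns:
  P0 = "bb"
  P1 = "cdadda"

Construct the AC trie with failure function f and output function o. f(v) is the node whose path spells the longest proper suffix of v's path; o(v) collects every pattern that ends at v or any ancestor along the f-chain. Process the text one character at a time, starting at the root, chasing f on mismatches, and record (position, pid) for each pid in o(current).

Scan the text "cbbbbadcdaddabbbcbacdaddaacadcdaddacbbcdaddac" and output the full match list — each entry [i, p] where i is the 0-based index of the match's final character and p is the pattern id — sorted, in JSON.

Build automaton:
Trie nodes:
  n0 'ε': b→1 c→3
  n1 'b': b→2
  n2 'bb': ·  ←P0
  n3 'c': d→4
  n4 'cd': a→5
  n5 'cda': d→6
  n6 'cdad': d→7
  n7 'cdadd': a→8
  n8 'cdadda': ·  ←P1

Failure links (BFS by depth):
  fail(1) 'b': from fail(0)=0 chase 'b': 0 ⇒ 0;  out=∅∪out(0)=∅
  fail(3) 'c': from fail(0)=0 chase 'c': 0 ⇒ 0;  out=∅∪out(0)=∅
  fail(2) 'bb': from fail(1)=0 chase 'b': 0 ⇒ 1;  out={0}∪out(1)={0}
  fail(4) 'cd': from fail(3)=0 chase 'd': 0 ⇒ 0;  out=∅∪out(0)=∅
  fail(5) 'cda': from fail(4)=0 chase 'a': 0 ⇒ 0;  out=∅∪out(0)=∅
  fail(6) 'cdad': from fail(5)=0 chase 'd': 0 ⇒ 0;  out=∅∪out(0)=∅
  fail(7) 'cdadd': from fail(6)=0 chase 'd': 0 ⇒ 0;  out=∅∪out(0)=∅
  fail(8) 'cdadda': from fail(7)=0 chase 'a': 0 ⇒ 0;  out={1}∪out(0)={1}

Scan:
i=0 'c': node 0→3
i=1 'b': node 3→1 (fail-walked)
i=2 'b': node 1→2  ** P0@[1:2]
i=3 'b': node 2→2 (fail-walked)  ** P0@[2:3]
i=4 'b': node 2→2 (fail-walked)  ** P0@[3:4]
i=5 'a': node 2→0 (fail-walked)
i=6 'd': node 0→0
i=7 'c': node 0→3
i=8 'd': node 3→4
i=9 'a': node 4→5
i=10 'd': node 5→6
i=11 'd': node 6→7
i=12 'a': node 7→8  ** P1@[7:12]
i=13 'b': node 8→1 (fail-walked)
i=14 'b': node 1→2  ** P0@[13:14]
i=15 'b': node 2→2 (fail-walked)  ** P0@[14:15]
i=16 'c': node 2→3 (fail-walked)
i=17 'b': node 3→1 (fail-walked)
i=18 'a': node 1→0 (fail-walked)
i=19 'c': node 0→3
i=20 'd': node 3→4
i=21 'a': node 4→5
i=22 'd': node 5→6
i=23 'd': node 6→7
i=24 'a': node 7→8  ** P1@[19:24]
i=25 'a': node 8→0 (fail-walked)
i=26 'c': node 0→3
i=27 'a': node 3→0 (fail-walked)
i=28 'd': node 0→0
i=29 'c': node 0→3
i=30 'd': node 3→4
i=31 'a': node 4→5
i=32 'd': node 5→6
i=33 'd': node 6→7
i=34 'a': node 7→8  ** P1@[29:34]
i=35 'c': node 8→3 (fail-walked)
i=36 'b': node 3→1 (fail-walked)
i=37 'b': node 1→2  ** P0@[36:37]
i=38 'c': node 2→3 (fail-walked)
i=39 'd': node 3→4
i=40 'a': node 4→5
i=41 'd': node 5→6
i=42 'd': node 6→7
i=43 'a': node 7→8  ** P1@[38:43]
i=44 'c': node 8→3 (fail-walked)

All matches (sorted): [[2,0],[3,0],[4,0],[12,1],[14,0],[15,0],[24,1],[34,1],[37,0],[43,1]]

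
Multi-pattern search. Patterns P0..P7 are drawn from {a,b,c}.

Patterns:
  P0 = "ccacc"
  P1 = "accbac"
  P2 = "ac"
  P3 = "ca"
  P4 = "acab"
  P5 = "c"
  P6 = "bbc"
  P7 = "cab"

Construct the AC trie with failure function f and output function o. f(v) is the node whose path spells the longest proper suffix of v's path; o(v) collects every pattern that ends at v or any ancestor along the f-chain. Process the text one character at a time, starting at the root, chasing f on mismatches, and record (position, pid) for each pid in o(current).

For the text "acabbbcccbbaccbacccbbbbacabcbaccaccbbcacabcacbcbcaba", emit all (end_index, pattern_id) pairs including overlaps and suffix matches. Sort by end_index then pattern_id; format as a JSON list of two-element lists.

Construct AC machine:
Trie nodes:
  n0 'ε': a→6 b→15 c→1
  n1 'c': a→12 c→2  ←P5
  n2 'cc': a→3
  n3 'cca': c→4
  n4 'ccac': c→5
  n5 'ccacc': ·  ←P0
  n6 'a': c→7
  n7 'ac': a→13 c→8  ←P2
  n8 'acc': b→9
  n9 'accb': a→10
  n10 'accba': c→11
  n11 'accbac': ·  ←P1
  n12 'ca': b→18  ←P3
  n13 'aca': b→14
  n14 'acab': ·  ←P4
  n15 'b': b→16
  n16 'bb': c→17
  n17 'bbc': ·  ←P6
  n18 'cab': ·  ←P7

Failure links (BFS by depth):
  fail(1) 'c': from fail(0)=0 chase 'c': 0 ⇒ 0;  out={5}∪out(0)={5}
  fail(6) 'a': from fail(0)=0 chase 'a': 0 ⇒ 0;  out=∅∪out(0)=∅
  fail(15) 'b': from fail(0)=0 chase 'b': 0 ⇒ 0;  out=∅∪out(0)=∅
  fail(2) 'cc': from fail(1)=0 chase 'c': 0 ⇒ 1;  out=∅∪out(1)={5}
  fail(7) 'ac': from fail(6)=0 chase 'c': 0 ⇒ 1;  out={2}∪out(1)={2,5}
  fail(12) 'ca': from fail(1)=0 chase 'a': 0 ⇒ 6;  out={3}∪out(6)={3}
  fail(16) 'bb': from fail(15)=0 chase 'b': 0 ⇒ 15;  out=∅∪out(15)=∅
  fail(3) 'cca': from fail(2)=1 chase 'a': 1 ⇒ 12;  out=∅∪out(12)={3}
  fail(8) 'acc': from fail(7)=1 chase 'c': 1 ⇒ 2;  out=∅∪out(2)={5}
  fail(13) 'aca': from fail(7)=1 chase 'a': 1 ⇒ 12;  out=∅∪out(12)={3}
  fail(17) 'bbc': from fail(16)=15 chase 'c': 15→0 ⇒ 1;  out={6}∪out(1)={5,6}
  fail(18) 'cab': from fail(12)=6 chase 'b': 6→0 ⇒ 15;  out={7}∪out(15)={7}
  fail(4) 'ccac': from fail(3)=12 chase 'c': 12→6 ⇒ 7;  out=∅∪out(7)={2,5}
  fail(9) 'accb': from fail(8)=2 chase 'b': 2→1→0 ⇒ 15;  out=∅∪out(15)=∅
  fail(14) 'acab': from fail(13)=12 chase 'b': 12 ⇒ 18;  out={4}∪out(18)={4,7}
  fail(5) 'ccacc': from fail(4)=7 chase 'c': 7 ⇒ 8;  out={0}∪out(8)={0,5}
  fail(10) 'accba': from fail(9)=15 chase 'a': 15→0 ⇒ 6;  out=∅∪out(6)=∅
  fail(11) 'accbac': from fail(10)=6 chase 'c': 6 ⇒ 7;  out={1}∪out(7)={1,2,5}

Scan:
i=0 'a': node 0→6
i=1 'c': node 6→7  ** P2@[0:1],P5@[1:1]
i=2 'a': node 7→13  ** P3@[1:2]
i=3 'b': node 13→14  ** P4@[0:3],P7@[1:3]
i=4 'b': node 14→16 (fail-walked)
i=5 'b': node 16→16 (fail-walked)
i=6 'c': node 16→17  ** P5@[6:6],P6@[4:6]
i=7 'c': node 17→2 (fail-walked)  ** P5@[7:7]
i=8 'c': node 2→2 (fail-walked)  ** P5@[8:8]
i=9 'b': node 2→15 (fail-walked)
i=10 'b': node 15→16
i=11 'a': node 16→6 (fail-walked)
i=12 'c': node 6→7  ** P2@[11:12],P5@[12:12]
i=13 'c': node 7→8  ** P5@[13:13]
i=14 'b': node 8→9
i=15 'a': node 9→10
i=16 'c': node 10→11  ** P1@[11:16],P2@[15:16],P5@[16:16]
i=17 'c': node 11→8 (fail-walked)  ** P5@[17:17]
i=18 'c': node 8→2 (fail-walked)  ** P5@[18:18]
i=19 'b': node 2→15 (fail-walked)
i=20 'b': node 15→16
i=21 'b': node 16→16 (fail-walked)
i=22 'b': node 16→16 (fail-walked)
i=23 'a': node 16→6 (fail-walked)
i=24 'c': node 6→7  ** P2@[23:24],P5@[24:24]
i=25 'a': node 7→13  ** P3@[24:25]
i=26 'b': node 13→14  ** P4@[23:26],P7@[24:26]
i=27 'c': node 14→1 (fail-walked)  ** P5@[27:27]
i=28 'b': node 1→15 (fail-walked)
i=29 'a': node 15→6 (fail-walked)
i=30 'c': node 6→7  ** P2@[29:30],P5@[30:30]
i=31 'c': node 7→8  ** P5@[31:31]
i=32 'a': node 8→3 (fail-walked)  ** P3@[31:32]
i=33 'c': node 3→4  ** P2@[32:33],P5@[33:33]
i=34 'c': node 4→5  ** P0@[30:34],P5@[34:34]
i=35 'b': node 5→9 (fail-walked)
i=36 'b': node 9→16 (fail-walked)
i=37 'c': node 16→17  ** P5@[37:37],P6@[35:37]
i=38 'a': node 17→12 (fail-walked)  ** P3@[37:38]
i=39 'c': node 12→7 (fail-walked)  ** P2@[38:39],P5@[39:39]
i=40 'a': node 7→13  ** P3@[39:40]
i=41 'b': node 13→14  ** P4@[38:41],P7@[39:41]
i=42 'c': node 14→1 (fail-walked)  ** P5@[42:42]
i=43 'a': node 1→12  ** P3@[42:43]
i=44 'c': node 12→7 (fail-walked)  ** P2@[43:44],P5@[44:44]
i=45 'b': node 7→15 (fail-walked)
i=46 'c': node 15→1 (fail-walked)  ** P5@[46:46]
i=47 'b': node 1→15 (fail-walked)
i=48 'c': node 15→1 (fail-walked)  ** P5@[48:48]
i=49 'a': node 1→12  ** P3@[48:49]
i=50 'b': node 12→18  ** P7@[48:50]
i=51 'a': node 18→6 (fail-walked)

Matches: [[1,2],[1,5],[2,3],[3,4],[3,7],[6,5],[6,6],[7,5],[8,5],[12,2],[12,5],[13,5],[16,1],[16,2],[16,5],[17,5],[18,5],[24,2],[24,5],[25,3],[26,4],[26,7],[27,5],[30,2],[30,5],[31,5],[32,3],[33,2],[33,5],[34,0],[34,5],[37,5],[37,6],[38,3],[39,2],[39,5],[40,3],[41,4],[41,7],[42,5],[43,3],[44,2],[44,5],[46,5],[48,5],[49,3],[50,7]]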